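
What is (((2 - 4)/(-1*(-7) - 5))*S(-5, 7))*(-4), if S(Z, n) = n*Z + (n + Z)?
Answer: -132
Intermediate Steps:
S(Z, n) = Z + n + Z*n (S(Z, n) = Z*n + (Z + n) = Z + n + Z*n)
(((2 - 4)/(-1*(-7) - 5))*S(-5, 7))*(-4) = (((2 - 4)/(-1*(-7) - 5))*(-5 + 7 - 5*7))*(-4) = ((-2/(7 - 5))*(-5 + 7 - 35))*(-4) = (-2/2*(-33))*(-4) = (-2*½*(-33))*(-4) = -1*(-33)*(-4) = 33*(-4) = -132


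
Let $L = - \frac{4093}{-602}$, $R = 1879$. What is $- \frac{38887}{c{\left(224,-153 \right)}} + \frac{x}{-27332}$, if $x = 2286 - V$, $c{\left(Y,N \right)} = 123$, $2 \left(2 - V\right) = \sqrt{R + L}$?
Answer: $- \frac{265785104}{840459} - \frac{3 \sqrt{75935678}}{32907728} \approx -316.24$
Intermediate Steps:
$L = \frac{4093}{602}$ ($L = \left(-4093\right) \left(- \frac{1}{602}\right) = \frac{4093}{602} \approx 6.799$)
$V = 2 - \frac{3 \sqrt{75935678}}{1204}$ ($V = 2 - \frac{\sqrt{1879 + \frac{4093}{602}}}{2} = 2 - \frac{\sqrt{\frac{1135251}{602}}}{2} = 2 - \frac{\frac{3}{602} \sqrt{75935678}}{2} = 2 - \frac{3 \sqrt{75935678}}{1204} \approx -19.713$)
$x = 2284 + \frac{3 \sqrt{75935678}}{1204}$ ($x = 2286 - \left(2 - \frac{3 \sqrt{75935678}}{1204}\right) = 2284 + \frac{3 \sqrt{75935678}}{1204} \approx 2305.7$)
$- \frac{38887}{c{\left(224,-153 \right)}} + \frac{x}{-27332} = - \frac{38887}{123} + \frac{2284 + \frac{3 \sqrt{75935678}}{1204}}{-27332} = \left(-38887\right) \frac{1}{123} + \left(2284 + \frac{3 \sqrt{75935678}}{1204}\right) \left(- \frac{1}{27332}\right) = - \frac{38887}{123} - \left(\frac{571}{6833} + \frac{3 \sqrt{75935678}}{32907728}\right) = - \frac{265785104}{840459} - \frac{3 \sqrt{75935678}}{32907728}$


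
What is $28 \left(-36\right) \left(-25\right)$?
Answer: $25200$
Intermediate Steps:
$28 \left(-36\right) \left(-25\right) = \left(-1008\right) \left(-25\right) = 25200$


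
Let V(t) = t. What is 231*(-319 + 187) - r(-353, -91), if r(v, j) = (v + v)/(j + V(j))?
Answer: -2775125/91 ≈ -30496.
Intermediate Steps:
r(v, j) = v/j (r(v, j) = (v + v)/(j + j) = (2*v)/((2*j)) = (2*v)*(1/(2*j)) = v/j)
231*(-319 + 187) - r(-353, -91) = 231*(-319 + 187) - (-353)/(-91) = 231*(-132) - (-353)*(-1)/91 = -30492 - 1*353/91 = -30492 - 353/91 = -2775125/91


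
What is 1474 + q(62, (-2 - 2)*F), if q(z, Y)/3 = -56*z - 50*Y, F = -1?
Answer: -9542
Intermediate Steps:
q(z, Y) = -168*z - 150*Y (q(z, Y) = 3*(-56*z - 50*Y) = -168*z - 150*Y)
1474 + q(62, (-2 - 2)*F) = 1474 + (-168*62 - 150*(-2 - 2)*(-1)) = 1474 + (-10416 - (-600)*(-1)) = 1474 + (-10416 - 150*4) = 1474 + (-10416 - 600) = 1474 - 11016 = -9542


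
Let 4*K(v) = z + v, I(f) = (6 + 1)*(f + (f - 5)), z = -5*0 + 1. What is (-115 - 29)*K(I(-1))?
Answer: 1728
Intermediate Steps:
z = 1 (z = 0 + 1 = 1)
I(f) = -35 + 14*f (I(f) = 7*(f + (-5 + f)) = 7*(-5 + 2*f) = -35 + 14*f)
K(v) = ¼ + v/4 (K(v) = (1 + v)/4 = ¼ + v/4)
(-115 - 29)*K(I(-1)) = (-115 - 29)*(¼ + (-35 + 14*(-1))/4) = -144*(¼ + (-35 - 14)/4) = -144*(¼ + (¼)*(-49)) = -144*(¼ - 49/4) = -144*(-12) = 1728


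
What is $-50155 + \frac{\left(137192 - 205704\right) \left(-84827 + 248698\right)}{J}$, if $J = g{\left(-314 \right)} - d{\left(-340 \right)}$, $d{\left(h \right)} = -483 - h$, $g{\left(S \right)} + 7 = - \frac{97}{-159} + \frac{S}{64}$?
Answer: $- \frac{57157246512671}{670109} \approx -8.5295 \cdot 10^{7}$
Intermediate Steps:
$g{\left(S \right)} = - \frac{1016}{159} + \frac{S}{64}$ ($g{\left(S \right)} = -7 + \left(- \frac{97}{-159} + \frac{S}{64}\right) = -7 + \left(\left(-97\right) \left(- \frac{1}{159}\right) + S \frac{1}{64}\right) = -7 + \left(\frac{97}{159} + \frac{S}{64}\right) = - \frac{1016}{159} + \frac{S}{64}$)
$J = \frac{670109}{5088}$ ($J = \left(- \frac{1016}{159} + \frac{1}{64} \left(-314\right)\right) - \left(-483 - -340\right) = \left(- \frac{1016}{159} - \frac{157}{32}\right) - \left(-483 + 340\right) = - \frac{57475}{5088} - -143 = - \frac{57475}{5088} + 143 = \frac{670109}{5088} \approx 131.7$)
$-50155 + \frac{\left(137192 - 205704\right) \left(-84827 + 248698\right)}{J} = -50155 + \frac{\left(137192 - 205704\right) \left(-84827 + 248698\right)}{\frac{670109}{5088}} = -50155 + \left(-68512\right) 163871 \cdot \frac{5088}{670109} = -50155 - \frac{57123637195776}{670109} = - \frac{57157246512671}{670109}$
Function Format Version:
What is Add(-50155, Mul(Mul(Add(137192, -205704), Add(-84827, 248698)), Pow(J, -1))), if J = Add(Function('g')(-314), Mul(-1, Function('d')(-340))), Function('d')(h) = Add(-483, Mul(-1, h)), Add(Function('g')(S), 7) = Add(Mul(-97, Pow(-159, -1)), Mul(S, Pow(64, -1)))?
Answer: Rational(-57157246512671, 670109) ≈ -8.5295e+7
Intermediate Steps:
Function('g')(S) = Add(Rational(-1016, 159), Mul(Rational(1, 64), S)) (Function('g')(S) = Add(-7, Add(Mul(-97, Pow(-159, -1)), Mul(S, Pow(64, -1)))) = Add(-7, Add(Mul(-97, Rational(-1, 159)), Mul(S, Rational(1, 64)))) = Add(-7, Add(Rational(97, 159), Mul(Rational(1, 64), S))) = Add(Rational(-1016, 159), Mul(Rational(1, 64), S)))
J = Rational(670109, 5088) (J = Add(Add(Rational(-1016, 159), Mul(Rational(1, 64), -314)), Mul(-1, Add(-483, Mul(-1, -340)))) = Add(Add(Rational(-1016, 159), Rational(-157, 32)), Mul(-1, Add(-483, 340))) = Add(Rational(-57475, 5088), Mul(-1, -143)) = Add(Rational(-57475, 5088), 143) = Rational(670109, 5088) ≈ 131.70)
Add(-50155, Mul(Mul(Add(137192, -205704), Add(-84827, 248698)), Pow(J, -1))) = Add(-50155, Mul(Mul(Add(137192, -205704), Add(-84827, 248698)), Pow(Rational(670109, 5088), -1))) = Add(-50155, Mul(Mul(-68512, 163871), Rational(5088, 670109))) = Add(-50155, Mul(-11227129952, Rational(5088, 670109))) = Add(-50155, Rational(-57123637195776, 670109)) = Rational(-57157246512671, 670109)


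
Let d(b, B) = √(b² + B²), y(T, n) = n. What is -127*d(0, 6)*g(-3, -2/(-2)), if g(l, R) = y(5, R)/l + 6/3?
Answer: -1270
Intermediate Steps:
d(b, B) = √(B² + b²)
g(l, R) = 2 + R/l (g(l, R) = R/l + 6/3 = R/l + 6*(⅓) = R/l + 2 = 2 + R/l)
-127*d(0, 6)*g(-3, -2/(-2)) = -127*√(6² + 0²)*(2 - 2/(-2)/(-3)) = -127*√(36 + 0)*(2 - 2*(-½)*(-⅓)) = -127*√36*(2 + 1*(-⅓)) = -762*(2 - ⅓) = -762*5/3 = -127*10 = -1270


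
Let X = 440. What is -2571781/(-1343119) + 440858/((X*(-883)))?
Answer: 18502890819/23719481540 ≈ 0.78007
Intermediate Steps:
-2571781/(-1343119) + 440858/((X*(-883))) = -2571781/(-1343119) + 440858/((440*(-883))) = -2571781*(-1/1343119) + 440858/(-388520) = 2571781/1343119 + 440858*(-1/388520) = 2571781/1343119 - 20039/17660 = 18502890819/23719481540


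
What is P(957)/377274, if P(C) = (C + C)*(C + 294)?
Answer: 399069/62879 ≈ 6.3466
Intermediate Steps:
P(C) = 2*C*(294 + C) (P(C) = (2*C)*(294 + C) = 2*C*(294 + C))
P(957)/377274 = (2*957*(294 + 957))/377274 = (2*957*1251)*(1/377274) = 2394414*(1/377274) = 399069/62879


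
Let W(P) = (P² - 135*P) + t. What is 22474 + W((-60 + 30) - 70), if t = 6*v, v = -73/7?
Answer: 321380/7 ≈ 45911.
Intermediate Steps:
v = -73/7 (v = -73*⅐ = -73/7 ≈ -10.429)
t = -438/7 (t = 6*(-73/7) = -438/7 ≈ -62.571)
W(P) = -438/7 + P² - 135*P (W(P) = (P² - 135*P) - 438/7 = -438/7 + P² - 135*P)
22474 + W((-60 + 30) - 70) = 22474 + (-438/7 + ((-60 + 30) - 70)² - 135*((-60 + 30) - 70)) = 22474 + (-438/7 + (-30 - 70)² - 135*(-30 - 70)) = 22474 + (-438/7 + (-100)² - 135*(-100)) = 22474 + (-438/7 + 10000 + 13500) = 22474 + 164062/7 = 321380/7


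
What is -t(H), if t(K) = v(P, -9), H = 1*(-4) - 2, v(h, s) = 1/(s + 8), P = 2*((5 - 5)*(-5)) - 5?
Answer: 1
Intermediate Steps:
P = -5 (P = 2*(0*(-5)) - 5 = 2*0 - 5 = 0 - 5 = -5)
v(h, s) = 1/(8 + s)
H = -6 (H = -4 - 2 = -6)
t(K) = -1 (t(K) = 1/(8 - 9) = 1/(-1) = -1)
-t(H) = -1*(-1) = 1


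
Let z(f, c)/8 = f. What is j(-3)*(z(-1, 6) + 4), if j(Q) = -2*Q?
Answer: -24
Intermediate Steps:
z(f, c) = 8*f
j(-3)*(z(-1, 6) + 4) = (-2*(-3))*(8*(-1) + 4) = 6*(-8 + 4) = 6*(-4) = -24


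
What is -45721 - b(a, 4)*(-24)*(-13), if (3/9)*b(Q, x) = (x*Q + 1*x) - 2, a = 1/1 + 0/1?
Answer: -51337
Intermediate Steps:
a = 1 (a = 1*1 + 0*1 = 1 + 0 = 1)
b(Q, x) = -6 + 3*x + 3*Q*x (b(Q, x) = 3*((x*Q + 1*x) - 2) = 3*((Q*x + x) - 2) = 3*((x + Q*x) - 2) = 3*(-2 + x + Q*x) = -6 + 3*x + 3*Q*x)
-45721 - b(a, 4)*(-24)*(-13) = -45721 - (-6 + 3*4 + 3*1*4)*(-24)*(-13) = -45721 - (-6 + 12 + 12)*(-24)*(-13) = -45721 - 18*(-24)*(-13) = -45721 - (-432)*(-13) = -45721 - 1*5616 = -45721 - 5616 = -51337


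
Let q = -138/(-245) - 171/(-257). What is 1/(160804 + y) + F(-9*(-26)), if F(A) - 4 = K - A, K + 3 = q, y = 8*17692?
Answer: -882438777919/3807367620 ≈ -231.77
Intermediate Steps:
y = 141536
q = 77361/62965 (q = -138*(-1/245) - 171*(-1/257) = 138/245 + 171/257 = 77361/62965 ≈ 1.2286)
K = -111534/62965 (K = -3 + 77361/62965 = -111534/62965 ≈ -1.7714)
F(A) = 140326/62965 - A (F(A) = 4 + (-111534/62965 - A) = 140326/62965 - A)
1/(160804 + y) + F(-9*(-26)) = 1/(160804 + 141536) + (140326/62965 - (-9)*(-26)) = 1/302340 + (140326/62965 - 1*234) = 1/302340 + (140326/62965 - 234) = 1/302340 - 14593484/62965 = -882438777919/3807367620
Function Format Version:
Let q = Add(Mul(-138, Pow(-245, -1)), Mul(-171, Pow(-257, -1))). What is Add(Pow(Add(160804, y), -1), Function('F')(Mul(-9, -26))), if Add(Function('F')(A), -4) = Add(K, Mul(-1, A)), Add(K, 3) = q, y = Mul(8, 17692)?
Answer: Rational(-882438777919, 3807367620) ≈ -231.77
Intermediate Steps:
y = 141536
q = Rational(77361, 62965) (q = Add(Mul(-138, Rational(-1, 245)), Mul(-171, Rational(-1, 257))) = Add(Rational(138, 245), Rational(171, 257)) = Rational(77361, 62965) ≈ 1.2286)
K = Rational(-111534, 62965) (K = Add(-3, Rational(77361, 62965)) = Rational(-111534, 62965) ≈ -1.7714)
Function('F')(A) = Add(Rational(140326, 62965), Mul(-1, A)) (Function('F')(A) = Add(4, Add(Rational(-111534, 62965), Mul(-1, A))) = Add(Rational(140326, 62965), Mul(-1, A)))
Add(Pow(Add(160804, y), -1), Function('F')(Mul(-9, -26))) = Add(Pow(Add(160804, 141536), -1), Add(Rational(140326, 62965), Mul(-1, Mul(-9, -26)))) = Add(Pow(302340, -1), Add(Rational(140326, 62965), Mul(-1, 234))) = Add(Rational(1, 302340), Add(Rational(140326, 62965), -234)) = Add(Rational(1, 302340), Rational(-14593484, 62965)) = Rational(-882438777919, 3807367620)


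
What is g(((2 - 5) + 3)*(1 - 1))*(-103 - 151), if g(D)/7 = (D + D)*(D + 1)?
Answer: 0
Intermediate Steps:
g(D) = 14*D*(1 + D) (g(D) = 7*((D + D)*(D + 1)) = 7*((2*D)*(1 + D)) = 7*(2*D*(1 + D)) = 14*D*(1 + D))
g(((2 - 5) + 3)*(1 - 1))*(-103 - 151) = (14*(((2 - 5) + 3)*(1 - 1))*(1 + ((2 - 5) + 3)*(1 - 1)))*(-103 - 151) = (14*((-3 + 3)*0)*(1 + (-3 + 3)*0))*(-254) = (14*(0*0)*(1 + 0*0))*(-254) = (14*0*(1 + 0))*(-254) = (14*0*1)*(-254) = 0*(-254) = 0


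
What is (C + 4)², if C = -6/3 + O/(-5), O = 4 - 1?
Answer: 49/25 ≈ 1.9600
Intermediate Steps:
O = 3
C = -13/5 (C = -6/3 + 3/(-5) = -6*⅓ + 3*(-⅕) = -2 - ⅗ = -13/5 ≈ -2.6000)
(C + 4)² = (-13/5 + 4)² = (7/5)² = 49/25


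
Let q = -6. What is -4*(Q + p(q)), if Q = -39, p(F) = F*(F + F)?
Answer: -132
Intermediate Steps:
p(F) = 2*F² (p(F) = F*(2*F) = 2*F²)
-4*(Q + p(q)) = -4*(-39 + 2*(-6)²) = -4*(-39 + 2*36) = -4*(-39 + 72) = -4*33 = -132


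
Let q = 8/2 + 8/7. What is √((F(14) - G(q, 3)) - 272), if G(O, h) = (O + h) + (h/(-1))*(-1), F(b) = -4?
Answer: I*√14070/7 ≈ 16.945*I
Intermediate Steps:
q = 36/7 (q = 8*(½) + 8*(⅐) = 4 + 8/7 = 36/7 ≈ 5.1429)
G(O, h) = O + 2*h (G(O, h) = (O + h) + (h*(-1))*(-1) = (O + h) - h*(-1) = (O + h) + h = O + 2*h)
√((F(14) - G(q, 3)) - 272) = √((-4 - (36/7 + 2*3)) - 272) = √((-4 - (36/7 + 6)) - 272) = √((-4 - 1*78/7) - 272) = √((-4 - 78/7) - 272) = √(-106/7 - 272) = √(-2010/7) = I*√14070/7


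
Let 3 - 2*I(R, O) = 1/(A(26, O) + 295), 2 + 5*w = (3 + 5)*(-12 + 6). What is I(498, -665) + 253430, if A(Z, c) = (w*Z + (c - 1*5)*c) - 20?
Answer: 112920206297/445565 ≈ 2.5343e+5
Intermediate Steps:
w = -10 (w = -2/5 + ((3 + 5)*(-12 + 6))/5 = -2/5 + (8*(-6))/5 = -2/5 + (1/5)*(-48) = -2/5 - 48/5 = -10)
A(Z, c) = -20 - 10*Z + c*(-5 + c) (A(Z, c) = (-10*Z + (c - 1*5)*c) - 20 = (-10*Z + (c - 5)*c) - 20 = (-10*Z + (-5 + c)*c) - 20 = (-10*Z + c*(-5 + c)) - 20 = -20 - 10*Z + c*(-5 + c))
I(R, O) = 3/2 - 1/(2*(15 + O**2 - 5*O)) (I(R, O) = 3/2 - 1/(2*((-20 + O**2 - 10*26 - 5*O) + 295)) = 3/2 - 1/(2*((-20 + O**2 - 260 - 5*O) + 295)) = 3/2 - 1/(2*((-280 + O**2 - 5*O) + 295)) = 3/2 - 1/(2*(15 + O**2 - 5*O)))
I(498, -665) + 253430 = (44 - 15*(-665) + 3*(-665)**2)/(2*(15 + (-665)**2 - 5*(-665))) + 253430 = (44 + 9975 + 3*442225)/(2*(15 + 442225 + 3325)) + 253430 = (1/2)*(44 + 9975 + 1326675)/445565 + 253430 = (1/2)*(1/445565)*1336694 + 253430 = 668347/445565 + 253430 = 112920206297/445565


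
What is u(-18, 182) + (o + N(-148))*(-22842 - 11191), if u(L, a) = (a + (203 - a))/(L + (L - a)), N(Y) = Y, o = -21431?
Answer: 160098787123/218 ≈ 7.3440e+8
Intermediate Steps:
u(L, a) = 203/(-a + 2*L)
u(-18, 182) + (o + N(-148))*(-22842 - 11191) = 203/(-1*182 + 2*(-18)) + (-21431 - 148)*(-22842 - 11191) = 203/(-182 - 36) - 21579*(-34033) = 203/(-218) + 734398107 = 203*(-1/218) + 734398107 = -203/218 + 734398107 = 160098787123/218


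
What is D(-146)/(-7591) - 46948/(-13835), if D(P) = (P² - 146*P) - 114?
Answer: -231854262/105021485 ≈ -2.2077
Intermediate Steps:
D(P) = -114 + P² - 146*P
D(-146)/(-7591) - 46948/(-13835) = (-114 + (-146)² - 146*(-146))/(-7591) - 46948/(-13835) = (-114 + 21316 + 21316)*(-1/7591) - 46948*(-1/13835) = 42518*(-1/7591) + 46948/13835 = -42518/7591 + 46948/13835 = -231854262/105021485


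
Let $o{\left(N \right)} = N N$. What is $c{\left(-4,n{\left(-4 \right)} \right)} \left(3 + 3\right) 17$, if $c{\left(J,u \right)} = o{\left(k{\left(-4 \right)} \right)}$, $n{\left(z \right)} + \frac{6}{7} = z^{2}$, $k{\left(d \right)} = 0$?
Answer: $0$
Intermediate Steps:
$n{\left(z \right)} = - \frac{6}{7} + z^{2}$
$o{\left(N \right)} = N^{2}$
$c{\left(J,u \right)} = 0$ ($c{\left(J,u \right)} = 0^{2} = 0$)
$c{\left(-4,n{\left(-4 \right)} \right)} \left(3 + 3\right) 17 = 0 \left(3 + 3\right) 17 = 0 \cdot 6 \cdot 17 = 0 \cdot 17 = 0$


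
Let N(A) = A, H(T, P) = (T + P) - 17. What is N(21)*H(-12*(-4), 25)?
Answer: 1176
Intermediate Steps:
H(T, P) = -17 + P + T (H(T, P) = (P + T) - 17 = -17 + P + T)
N(21)*H(-12*(-4), 25) = 21*(-17 + 25 - 12*(-4)) = 21*(-17 + 25 + 48) = 21*56 = 1176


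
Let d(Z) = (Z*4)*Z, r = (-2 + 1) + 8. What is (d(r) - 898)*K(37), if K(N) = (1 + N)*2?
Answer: -53352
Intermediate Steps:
K(N) = 2 + 2*N
r = 7 (r = -1 + 8 = 7)
d(Z) = 4*Z² (d(Z) = (4*Z)*Z = 4*Z²)
(d(r) - 898)*K(37) = (4*7² - 898)*(2 + 2*37) = (4*49 - 898)*(2 + 74) = (196 - 898)*76 = -702*76 = -53352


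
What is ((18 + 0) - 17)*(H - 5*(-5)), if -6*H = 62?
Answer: 44/3 ≈ 14.667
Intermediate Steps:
H = -31/3 (H = -⅙*62 = -31/3 ≈ -10.333)
((18 + 0) - 17)*(H - 5*(-5)) = ((18 + 0) - 17)*(-31/3 - 5*(-5)) = (18 - 17)*(-31/3 + 25) = 1*(44/3) = 44/3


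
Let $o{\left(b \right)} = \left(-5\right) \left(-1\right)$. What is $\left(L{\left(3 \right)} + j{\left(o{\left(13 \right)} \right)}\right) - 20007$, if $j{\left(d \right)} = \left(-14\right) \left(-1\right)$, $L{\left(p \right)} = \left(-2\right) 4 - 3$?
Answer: $-20004$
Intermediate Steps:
$o{\left(b \right)} = 5$
$L{\left(p \right)} = -11$ ($L{\left(p \right)} = -8 - 3 = -11$)
$j{\left(d \right)} = 14$
$\left(L{\left(3 \right)} + j{\left(o{\left(13 \right)} \right)}\right) - 20007 = \left(-11 + 14\right) - 20007 = 3 - 20007 = -20004$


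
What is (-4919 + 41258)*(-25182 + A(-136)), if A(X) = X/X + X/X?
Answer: -915016020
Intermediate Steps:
A(X) = 2 (A(X) = 1 + 1 = 2)
(-4919 + 41258)*(-25182 + A(-136)) = (-4919 + 41258)*(-25182 + 2) = 36339*(-25180) = -915016020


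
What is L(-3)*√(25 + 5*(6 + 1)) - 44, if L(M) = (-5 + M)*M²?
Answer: -44 - 144*√15 ≈ -601.71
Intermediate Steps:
L(M) = M²*(-5 + M)
L(-3)*√(25 + 5*(6 + 1)) - 44 = ((-3)²*(-5 - 3))*√(25 + 5*(6 + 1)) - 44 = (9*(-8))*√(25 + 5*7) - 44 = -72*√(25 + 35) - 44 = -144*√15 - 44 = -44 - 144*√15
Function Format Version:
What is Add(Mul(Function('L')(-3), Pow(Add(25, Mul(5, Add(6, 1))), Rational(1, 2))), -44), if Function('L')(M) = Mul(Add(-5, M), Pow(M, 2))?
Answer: Add(-44, Mul(-144, Pow(15, Rational(1, 2)))) ≈ -601.71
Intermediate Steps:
Function('L')(M) = Mul(Pow(M, 2), Add(-5, M))
Add(Mul(Function('L')(-3), Pow(Add(25, Mul(5, Add(6, 1))), Rational(1, 2))), -44) = Add(Mul(Mul(Pow(-3, 2), Add(-5, -3)), Pow(Add(25, Mul(5, Add(6, 1))), Rational(1, 2))), -44) = Add(Mul(Mul(9, -8), Pow(Add(25, Mul(5, 7)), Rational(1, 2))), -44) = Add(Mul(-72, Pow(Add(25, 35), Rational(1, 2))), -44) = Add(Mul(-72, Pow(60, Rational(1, 2))), -44) = Add(Mul(-72, Mul(2, Pow(15, Rational(1, 2)))), -44) = Add(Mul(-144, Pow(15, Rational(1, 2))), -44) = Add(-44, Mul(-144, Pow(15, Rational(1, 2))))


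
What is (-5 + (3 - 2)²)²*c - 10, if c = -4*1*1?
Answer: -74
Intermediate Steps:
c = -4 (c = -4*1 = -4)
(-5 + (3 - 2)²)²*c - 10 = (-5 + (3 - 2)²)²*(-4) - 10 = (-5 + 1²)²*(-4) - 10 = (-5 + 1)²*(-4) - 10 = (-4)²*(-4) - 10 = 16*(-4) - 10 = -64 - 10 = -74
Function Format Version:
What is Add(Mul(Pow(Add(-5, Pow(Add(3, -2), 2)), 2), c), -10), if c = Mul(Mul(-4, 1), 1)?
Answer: -74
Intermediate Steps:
c = -4 (c = Mul(-4, 1) = -4)
Add(Mul(Pow(Add(-5, Pow(Add(3, -2), 2)), 2), c), -10) = Add(Mul(Pow(Add(-5, Pow(Add(3, -2), 2)), 2), -4), -10) = Add(Mul(Pow(Add(-5, Pow(1, 2)), 2), -4), -10) = Add(Mul(Pow(Add(-5, 1), 2), -4), -10) = Add(Mul(Pow(-4, 2), -4), -10) = Add(Mul(16, -4), -10) = Add(-64, -10) = -74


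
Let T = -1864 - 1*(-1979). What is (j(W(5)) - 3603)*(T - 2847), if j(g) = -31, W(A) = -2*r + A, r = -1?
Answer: 9928088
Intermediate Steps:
T = 115 (T = -1864 + 1979 = 115)
W(A) = 2 + A (W(A) = -2*(-1) + A = 2 + A)
(j(W(5)) - 3603)*(T - 2847) = (-31 - 3603)*(115 - 2847) = -3634*(-2732) = 9928088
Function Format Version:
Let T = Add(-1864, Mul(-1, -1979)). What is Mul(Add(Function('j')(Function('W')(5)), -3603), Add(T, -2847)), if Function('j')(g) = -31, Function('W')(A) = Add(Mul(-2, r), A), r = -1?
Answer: 9928088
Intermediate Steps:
T = 115 (T = Add(-1864, 1979) = 115)
Function('W')(A) = Add(2, A) (Function('W')(A) = Add(Mul(-2, -1), A) = Add(2, A))
Mul(Add(Function('j')(Function('W')(5)), -3603), Add(T, -2847)) = Mul(Add(-31, -3603), Add(115, -2847)) = Mul(-3634, -2732) = 9928088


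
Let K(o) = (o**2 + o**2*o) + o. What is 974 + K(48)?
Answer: 113918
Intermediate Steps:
K(o) = o + o**2 + o**3 (K(o) = (o**2 + o**3) + o = o + o**2 + o**3)
974 + K(48) = 974 + 48*(1 + 48 + 48**2) = 974 + 48*(1 + 48 + 2304) = 974 + 48*2353 = 974 + 112944 = 113918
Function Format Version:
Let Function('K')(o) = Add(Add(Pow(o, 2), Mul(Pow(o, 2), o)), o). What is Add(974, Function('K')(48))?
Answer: 113918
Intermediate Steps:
Function('K')(o) = Add(o, Pow(o, 2), Pow(o, 3)) (Function('K')(o) = Add(Add(Pow(o, 2), Pow(o, 3)), o) = Add(o, Pow(o, 2), Pow(o, 3)))
Add(974, Function('K')(48)) = Add(974, Mul(48, Add(1, 48, Pow(48, 2)))) = Add(974, Mul(48, Add(1, 48, 2304))) = Add(974, Mul(48, 2353)) = Add(974, 112944) = 113918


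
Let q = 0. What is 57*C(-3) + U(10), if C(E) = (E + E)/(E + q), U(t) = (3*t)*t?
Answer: 414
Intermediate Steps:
U(t) = 3*t²
C(E) = 2 (C(E) = (E + E)/(E + 0) = (2*E)/E = 2)
57*C(-3) + U(10) = 57*2 + 3*10² = 114 + 3*100 = 114 + 300 = 414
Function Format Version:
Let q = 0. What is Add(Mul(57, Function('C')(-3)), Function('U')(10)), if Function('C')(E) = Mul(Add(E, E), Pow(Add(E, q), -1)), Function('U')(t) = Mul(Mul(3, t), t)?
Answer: 414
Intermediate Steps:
Function('U')(t) = Mul(3, Pow(t, 2))
Function('C')(E) = 2 (Function('C')(E) = Mul(Add(E, E), Pow(Add(E, 0), -1)) = Mul(Mul(2, E), Pow(E, -1)) = 2)
Add(Mul(57, Function('C')(-3)), Function('U')(10)) = Add(Mul(57, 2), Mul(3, Pow(10, 2))) = Add(114, Mul(3, 100)) = Add(114, 300) = 414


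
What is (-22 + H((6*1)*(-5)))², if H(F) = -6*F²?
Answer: 29398084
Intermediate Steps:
(-22 + H((6*1)*(-5)))² = (-22 - 6*((6*1)*(-5))²)² = (-22 - 6*(6*(-5))²)² = (-22 - 6*(-30)²)² = (-22 - 6*900)² = (-22 - 5400)² = (-5422)² = 29398084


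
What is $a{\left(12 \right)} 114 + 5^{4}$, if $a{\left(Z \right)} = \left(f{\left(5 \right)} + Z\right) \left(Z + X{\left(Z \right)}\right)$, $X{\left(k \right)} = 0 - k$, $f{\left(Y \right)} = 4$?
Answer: $625$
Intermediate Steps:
$X{\left(k \right)} = - k$
$a{\left(Z \right)} = 0$ ($a{\left(Z \right)} = \left(4 + Z\right) \left(Z - Z\right) = \left(4 + Z\right) 0 = 0$)
$a{\left(12 \right)} 114 + 5^{4} = 0 \cdot 114 + 5^{4} = 0 + 625 = 625$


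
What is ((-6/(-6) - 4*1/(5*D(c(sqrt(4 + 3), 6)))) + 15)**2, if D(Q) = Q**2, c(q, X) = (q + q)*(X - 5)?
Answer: 312481/1225 ≈ 255.09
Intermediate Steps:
c(q, X) = 2*q*(-5 + X) (c(q, X) = (2*q)*(-5 + X) = 2*q*(-5 + X))
((-6/(-6) - 4*1/(5*D(c(sqrt(4 + 3), 6)))) + 15)**2 = ((-6/(-6) - 4*1/(20*(-5 + 6)**2*(4 + 3))) + 15)**2 = ((-6*(-1/6) - 4/(5*(2*sqrt(7)*1)**2)) + 15)**2 = ((1 - 4/(5*(2*sqrt(7))**2)) + 15)**2 = ((1 - 4/(5*28)) + 15)**2 = ((1 - 4/140) + 15)**2 = ((1 - 4*1/140) + 15)**2 = ((1 - 1/35) + 15)**2 = (34/35 + 15)**2 = (559/35)**2 = 312481/1225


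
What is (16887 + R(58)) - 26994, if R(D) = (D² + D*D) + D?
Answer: -3321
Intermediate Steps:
R(D) = D + 2*D² (R(D) = (D² + D²) + D = 2*D² + D = D + 2*D²)
(16887 + R(58)) - 26994 = (16887 + 58*(1 + 2*58)) - 26994 = (16887 + 58*(1 + 116)) - 26994 = (16887 + 58*117) - 26994 = (16887 + 6786) - 26994 = 23673 - 26994 = -3321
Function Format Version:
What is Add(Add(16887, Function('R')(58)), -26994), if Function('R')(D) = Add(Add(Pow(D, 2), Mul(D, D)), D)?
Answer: -3321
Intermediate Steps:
Function('R')(D) = Add(D, Mul(2, Pow(D, 2))) (Function('R')(D) = Add(Add(Pow(D, 2), Pow(D, 2)), D) = Add(Mul(2, Pow(D, 2)), D) = Add(D, Mul(2, Pow(D, 2))))
Add(Add(16887, Function('R')(58)), -26994) = Add(Add(16887, Mul(58, Add(1, Mul(2, 58)))), -26994) = Add(Add(16887, Mul(58, Add(1, 116))), -26994) = Add(Add(16887, Mul(58, 117)), -26994) = Add(Add(16887, 6786), -26994) = Add(23673, -26994) = -3321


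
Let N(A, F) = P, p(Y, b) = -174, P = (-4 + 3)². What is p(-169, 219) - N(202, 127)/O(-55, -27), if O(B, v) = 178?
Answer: -30973/178 ≈ -174.01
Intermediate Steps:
P = 1 (P = (-1)² = 1)
N(A, F) = 1
p(-169, 219) - N(202, 127)/O(-55, -27) = -174 - 1/178 = -30973/178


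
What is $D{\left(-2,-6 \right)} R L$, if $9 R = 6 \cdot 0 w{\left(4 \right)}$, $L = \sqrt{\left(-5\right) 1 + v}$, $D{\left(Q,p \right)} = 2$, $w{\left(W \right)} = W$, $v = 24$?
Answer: $0$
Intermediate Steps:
$L = \sqrt{19}$ ($L = \sqrt{\left(-5\right) 1 + 24} = \sqrt{-5 + 24} = \sqrt{19} \approx 4.3589$)
$R = 0$ ($R = \frac{6 \cdot 0 \cdot 4}{9} = \frac{0 \cdot 4}{9} = \frac{1}{9} \cdot 0 = 0$)
$D{\left(-2,-6 \right)} R L = 2 \cdot 0 \sqrt{19} = 0 \sqrt{19} = 0$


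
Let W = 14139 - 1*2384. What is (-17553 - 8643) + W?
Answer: -14441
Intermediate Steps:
W = 11755 (W = 14139 - 2384 = 11755)
(-17553 - 8643) + W = (-17553 - 8643) + 11755 = -26196 + 11755 = -14441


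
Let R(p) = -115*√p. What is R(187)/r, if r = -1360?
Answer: 23*√187/272 ≈ 1.1563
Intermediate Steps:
R(187)/r = -115*√187/(-1360) = -115*√187*(-1/1360) = 23*√187/272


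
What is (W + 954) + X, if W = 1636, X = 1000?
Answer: 3590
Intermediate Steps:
(W + 954) + X = (1636 + 954) + 1000 = 2590 + 1000 = 3590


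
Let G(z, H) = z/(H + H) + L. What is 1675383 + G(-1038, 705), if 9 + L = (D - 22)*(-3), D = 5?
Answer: 393724702/235 ≈ 1.6754e+6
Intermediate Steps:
L = 42 (L = -9 + (5 - 22)*(-3) = -9 - 17*(-3) = -9 + 51 = 42)
G(z, H) = 42 + z/(2*H) (G(z, H) = z/(H + H) + 42 = z/((2*H)) + 42 = (1/(2*H))*z + 42 = z/(2*H) + 42 = 42 + z/(2*H))
1675383 + G(-1038, 705) = 1675383 + (42 + (½)*(-1038)/705) = 1675383 + (42 + (½)*(-1038)*(1/705)) = 1675383 + (42 - 173/235) = 1675383 + 9697/235 = 393724702/235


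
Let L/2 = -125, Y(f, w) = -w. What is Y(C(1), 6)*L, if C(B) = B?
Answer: 1500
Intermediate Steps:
L = -250 (L = 2*(-125) = -250)
Y(C(1), 6)*L = -1*6*(-250) = -6*(-250) = 1500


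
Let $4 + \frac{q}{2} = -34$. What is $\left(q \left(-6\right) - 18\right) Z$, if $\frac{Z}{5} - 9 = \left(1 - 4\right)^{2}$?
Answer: $39420$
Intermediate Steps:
$q = -76$ ($q = -8 + 2 \left(-34\right) = -8 - 68 = -76$)
$Z = 90$ ($Z = 45 + 5 \left(1 - 4\right)^{2} = 45 + 5 \left(-3\right)^{2} = 45 + 5 \cdot 9 = 45 + 45 = 90$)
$\left(q \left(-6\right) - 18\right) Z = \left(\left(-76\right) \left(-6\right) - 18\right) 90 = \left(456 - 18\right) 90 = 438 \cdot 90 = 39420$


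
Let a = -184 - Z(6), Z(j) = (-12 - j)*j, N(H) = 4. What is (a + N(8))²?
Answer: 5184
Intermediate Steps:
Z(j) = j*(-12 - j)
a = -76 (a = -184 - (-1)*6*(12 + 6) = -184 - (-1)*6*18 = -184 - 1*(-108) = -184 + 108 = -76)
(a + N(8))² = (-76 + 4)² = (-72)² = 5184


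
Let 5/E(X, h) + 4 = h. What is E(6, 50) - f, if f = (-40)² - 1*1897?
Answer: 13667/46 ≈ 297.11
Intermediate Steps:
E(X, h) = 5/(-4 + h)
f = -297 (f = 1600 - 1897 = -297)
E(6, 50) - f = 5/(-4 + 50) - 1*(-297) = 5/46 + 297 = 13667/46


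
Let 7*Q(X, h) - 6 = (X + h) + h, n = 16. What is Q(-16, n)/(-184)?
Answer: -11/644 ≈ -0.017081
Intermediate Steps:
Q(X, h) = 6/7 + X/7 + 2*h/7 (Q(X, h) = 6/7 + ((X + h) + h)/7 = 6/7 + (X + 2*h)/7 = 6/7 + (X/7 + 2*h/7) = 6/7 + X/7 + 2*h/7)
Q(-16, n)/(-184) = (6/7 + (1/7)*(-16) + (2/7)*16)/(-184) = (6/7 - 16/7 + 32/7)*(-1/184) = (22/7)*(-1/184) = -11/644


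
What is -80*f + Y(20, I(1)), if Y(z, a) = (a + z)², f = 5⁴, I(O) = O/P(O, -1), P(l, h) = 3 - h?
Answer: -793439/16 ≈ -49590.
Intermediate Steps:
I(O) = O/4 (I(O) = O/(3 - 1*(-1)) = O/(3 + 1) = O/4)
f = 625
-80*f + Y(20, I(1)) = -80*625 + ((¼)*1 + 20)² = -50000 + (¼ + 20)² = -50000 + (81/4)² = -50000 + 6561/16 = -793439/16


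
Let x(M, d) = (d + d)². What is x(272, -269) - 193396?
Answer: 96048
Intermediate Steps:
x(M, d) = 4*d² (x(M, d) = (2*d)² = 4*d²)
x(272, -269) - 193396 = 4*(-269)² - 193396 = 4*72361 - 193396 = 289444 - 193396 = 96048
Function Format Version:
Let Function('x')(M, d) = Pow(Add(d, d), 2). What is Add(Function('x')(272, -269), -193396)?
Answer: 96048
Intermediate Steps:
Function('x')(M, d) = Mul(4, Pow(d, 2)) (Function('x')(M, d) = Pow(Mul(2, d), 2) = Mul(4, Pow(d, 2)))
Add(Function('x')(272, -269), -193396) = Add(Mul(4, Pow(-269, 2)), -193396) = Add(Mul(4, 72361), -193396) = Add(289444, -193396) = 96048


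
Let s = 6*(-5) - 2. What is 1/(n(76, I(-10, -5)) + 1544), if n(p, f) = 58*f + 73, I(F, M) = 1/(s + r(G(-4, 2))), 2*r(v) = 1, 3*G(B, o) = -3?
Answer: 63/101755 ≈ 0.00061913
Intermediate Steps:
G(B, o) = -1 (G(B, o) = (1/3)*(-3) = -1)
r(v) = 1/2 (r(v) = (1/2)*1 = 1/2)
s = -32 (s = -30 - 2 = -32)
I(F, M) = -2/63 (I(F, M) = 1/(-32 + 1/2) = 1/(-63/2) = -2/63)
n(p, f) = 73 + 58*f
1/(n(76, I(-10, -5)) + 1544) = 1/((73 + 58*(-2/63)) + 1544) = 1/((73 - 116/63) + 1544) = 1/(4483/63 + 1544) = 1/(101755/63) = 63/101755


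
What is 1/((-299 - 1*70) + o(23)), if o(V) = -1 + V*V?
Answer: 1/159 ≈ 0.0062893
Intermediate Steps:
o(V) = -1 + V²
1/((-299 - 1*70) + o(23)) = 1/((-299 - 1*70) + (-1 + 23²)) = 1/((-299 - 70) + (-1 + 529)) = 1/(-369 + 528) = 1/159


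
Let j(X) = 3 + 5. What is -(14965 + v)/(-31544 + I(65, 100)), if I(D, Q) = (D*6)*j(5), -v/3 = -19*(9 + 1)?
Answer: 15535/28424 ≈ 0.54655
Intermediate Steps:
j(X) = 8
v = 570 (v = -(-57)*(9 + 1) = -(-57)*10 = -3*(-190) = 570)
I(D, Q) = 48*D (I(D, Q) = (D*6)*8 = (6*D)*8 = 48*D)
-(14965 + v)/(-31544 + I(65, 100)) = -(14965 + 570)/(-31544 + 48*65) = -15535/(-31544 + 3120) = -15535/(-28424) = -15535*(-1)/28424 = -1*(-15535/28424) = 15535/28424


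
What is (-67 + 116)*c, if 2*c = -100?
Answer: -2450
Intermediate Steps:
c = -50 (c = (½)*(-100) = -50)
(-67 + 116)*c = (-67 + 116)*(-50) = 49*(-50) = -2450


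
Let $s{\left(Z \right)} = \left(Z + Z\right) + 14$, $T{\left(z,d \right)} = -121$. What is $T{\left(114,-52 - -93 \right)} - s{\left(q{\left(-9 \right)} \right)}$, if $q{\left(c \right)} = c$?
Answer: $-117$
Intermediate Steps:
$s{\left(Z \right)} = 14 + 2 Z$ ($s{\left(Z \right)} = 2 Z + 14 = 14 + 2 Z$)
$T{\left(114,-52 - -93 \right)} - s{\left(q{\left(-9 \right)} \right)} = -121 - \left(14 + 2 \left(-9\right)\right) = -121 - \left(14 - 18\right) = -121 - -4 = -121 + 4 = -117$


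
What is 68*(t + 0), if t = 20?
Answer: 1360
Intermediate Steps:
68*(t + 0) = 68*(20 + 0) = 68*20 = 1360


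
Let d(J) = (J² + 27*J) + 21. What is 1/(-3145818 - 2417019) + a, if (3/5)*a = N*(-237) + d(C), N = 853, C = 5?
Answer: -1872636362101/5562837 ≈ -3.3663e+5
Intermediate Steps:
d(J) = 21 + J² + 27*J
a = -1009900/3 (a = 5*(853*(-237) + (21 + 5² + 27*5))/3 = 5*(-202161 + (21 + 25 + 135))/3 = 5*(-202161 + 181)/3 = (5/3)*(-201980) = -1009900/3 ≈ -3.3663e+5)
1/(-3145818 - 2417019) + a = 1/(-3145818 - 2417019) - 1009900/3 = 1/(-5562837) - 1009900/3 = -1/5562837 - 1009900/3 = -1872636362101/5562837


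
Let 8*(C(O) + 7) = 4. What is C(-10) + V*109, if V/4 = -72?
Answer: -62797/2 ≈ -31399.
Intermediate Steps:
V = -288 (V = 4*(-72) = -288)
C(O) = -13/2 (C(O) = -7 + (1/8)*4 = -7 + 1/2 = -13/2)
C(-10) + V*109 = -13/2 - 288*109 = -13/2 - 31392 = -62797/2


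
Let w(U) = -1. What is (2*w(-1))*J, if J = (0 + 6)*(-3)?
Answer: 36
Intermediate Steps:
J = -18 (J = 6*(-3) = -18)
(2*w(-1))*J = (2*(-1))*(-18) = -2*(-18) = 36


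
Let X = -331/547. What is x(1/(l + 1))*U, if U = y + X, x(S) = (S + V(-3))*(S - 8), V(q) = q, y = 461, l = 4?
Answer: 137502456/13675 ≈ 10055.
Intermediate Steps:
X = -331/547 (X = -331*1/547 = -331/547 ≈ -0.60512)
x(S) = (-8 + S)*(-3 + S) (x(S) = (S - 3)*(S - 8) = (-3 + S)*(-8 + S) = (-8 + S)*(-3 + S))
U = 251836/547 (U = 461 - 331/547 = 251836/547 ≈ 460.40)
x(1/(l + 1))*U = (24 + (1/(4 + 1))² - 11/(4 + 1))*(251836/547) = (24 + (1/5)² - 11/5)*(251836/547) = (24 + (⅕)² - 11*⅕)*(251836/547) = (24 + 1/25 - 11/5)*(251836/547) = (546/25)*(251836/547) = 137502456/13675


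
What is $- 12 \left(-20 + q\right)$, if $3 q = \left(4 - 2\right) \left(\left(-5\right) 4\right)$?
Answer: $400$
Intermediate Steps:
$q = - \frac{40}{3}$ ($q = \frac{\left(4 - 2\right) \left(\left(-5\right) 4\right)}{3} = \frac{2 \left(-20\right)}{3} = \frac{1}{3} \left(-40\right) = - \frac{40}{3} \approx -13.333$)
$- 12 \left(-20 + q\right) = - 12 \left(-20 - \frac{40}{3}\right) = \left(-12\right) \left(- \frac{100}{3}\right) = 400$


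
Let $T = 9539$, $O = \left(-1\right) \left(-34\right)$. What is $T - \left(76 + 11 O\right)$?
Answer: $9089$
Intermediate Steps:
$O = 34$
$T - \left(76 + 11 O\right) = 9539 - 450 = 9089$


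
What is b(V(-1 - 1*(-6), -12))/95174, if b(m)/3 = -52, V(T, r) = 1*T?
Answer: -78/47587 ≈ -0.0016391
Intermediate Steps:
V(T, r) = T
b(m) = -156 (b(m) = 3*(-52) = -156)
b(V(-1 - 1*(-6), -12))/95174 = -156/95174 = -156*1/95174 = -78/47587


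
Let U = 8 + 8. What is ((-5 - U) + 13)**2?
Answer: 64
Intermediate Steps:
U = 16
((-5 - U) + 13)**2 = ((-5 - 1*16) + 13)**2 = ((-5 - 16) + 13)**2 = (-21 + 13)**2 = (-8)**2 = 64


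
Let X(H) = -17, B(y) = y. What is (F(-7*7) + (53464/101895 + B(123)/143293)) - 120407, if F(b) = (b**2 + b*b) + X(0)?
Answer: -1688170676101133/14600840235 ≈ -1.1562e+5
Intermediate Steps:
F(b) = -17 + 2*b**2 (F(b) = (b**2 + b*b) - 17 = (b**2 + b**2) - 17 = 2*b**2 - 17 = -17 + 2*b**2)
(F(-7*7) + (53464/101895 + B(123)/143293)) - 120407 = ((-17 + 2*(-7*7)**2) + (53464/101895 + 123/143293)) - 120407 = ((-17 + 2*(-49)**2) + (53464*(1/101895) + 123*(1/143293))) - 120407 = ((-17 + 2*2401) + (53464/101895 + 123/143293)) - 120407 = ((-17 + 4802) + 7673550037/14600840235) - 120407 = (4785 + 7673550037/14600840235) - 120407 = 69872694074512/14600840235 - 120407 = -1688170676101133/14600840235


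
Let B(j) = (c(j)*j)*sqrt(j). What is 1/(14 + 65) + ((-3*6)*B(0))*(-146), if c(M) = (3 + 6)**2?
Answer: 1/79 ≈ 0.012658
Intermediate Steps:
c(M) = 81 (c(M) = 9**2 = 81)
B(j) = 81*j**(3/2) (B(j) = (81*j)*sqrt(j) = 81*j**(3/2))
1/(14 + 65) + ((-3*6)*B(0))*(-146) = 1/(14 + 65) + ((-3*6)*(81*0**(3/2)))*(-146) = 1/79 - 1458*0*(-146) = 1/79 - 18*0*(-146) = 1/79 + 0*(-146) = 1/79 + 0 = 1/79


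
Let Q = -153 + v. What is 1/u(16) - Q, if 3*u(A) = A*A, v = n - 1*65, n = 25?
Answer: 49411/256 ≈ 193.01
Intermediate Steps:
v = -40 (v = 25 - 1*65 = 25 - 65 = -40)
u(A) = A**2/3 (u(A) = (A*A)/3 = A**2/3)
Q = -193 (Q = -153 - 40 = -193)
1/u(16) - Q = 1/((1/3)*16**2) - 1*(-193) = 1/((1/3)*256) + 193 = 1/(256/3) + 193 = 3/256 + 193 = 49411/256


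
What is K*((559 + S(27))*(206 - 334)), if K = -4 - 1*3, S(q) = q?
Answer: 525056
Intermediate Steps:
K = -7 (K = -4 - 3 = -7)
K*((559 + S(27))*(206 - 334)) = -7*(559 + 27)*(206 - 334) = -4102*(-128) = -7*(-75008) = 525056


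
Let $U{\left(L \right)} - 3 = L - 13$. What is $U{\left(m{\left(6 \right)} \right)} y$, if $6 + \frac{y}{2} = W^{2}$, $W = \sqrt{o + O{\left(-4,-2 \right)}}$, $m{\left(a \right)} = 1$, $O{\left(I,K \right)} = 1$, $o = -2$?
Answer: $126$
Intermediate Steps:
$W = i$ ($W = \sqrt{-2 + 1} = \sqrt{-1} = i \approx 1.0 i$)
$U{\left(L \right)} = -10 + L$ ($U{\left(L \right)} = 3 + \left(L - 13\right) = 3 + \left(-13 + L\right) = -10 + L$)
$y = -14$ ($y = -12 + 2 i^{2} = -12 + 2 \left(-1\right) = -12 - 2 = -14$)
$U{\left(m{\left(6 \right)} \right)} y = \left(-10 + 1\right) \left(-14\right) = \left(-9\right) \left(-14\right) = 126$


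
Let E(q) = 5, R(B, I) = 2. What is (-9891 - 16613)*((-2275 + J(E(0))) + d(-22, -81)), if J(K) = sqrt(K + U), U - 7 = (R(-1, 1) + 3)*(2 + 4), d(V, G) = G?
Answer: 62443424 - 26504*sqrt(42) ≈ 6.2272e+7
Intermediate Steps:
U = 37 (U = 7 + (2 + 3)*(2 + 4) = 7 + 5*6 = 7 + 30 = 37)
J(K) = sqrt(37 + K) (J(K) = sqrt(K + 37) = sqrt(37 + K))
(-9891 - 16613)*((-2275 + J(E(0))) + d(-22, -81)) = (-9891 - 16613)*((-2275 + sqrt(37 + 5)) - 81) = -26504*((-2275 + sqrt(42)) - 81) = -26504*(-2356 + sqrt(42)) = 62443424 - 26504*sqrt(42)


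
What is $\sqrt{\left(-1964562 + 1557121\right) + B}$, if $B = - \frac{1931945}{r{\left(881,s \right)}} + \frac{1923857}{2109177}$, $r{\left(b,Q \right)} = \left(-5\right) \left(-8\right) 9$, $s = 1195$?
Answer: $\frac{i \sqrt{3264751731861511402}}{2812236} \approx 642.5 i$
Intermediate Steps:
$r{\left(b,Q \right)} = 360$ ($r{\left(b,Q \right)} = 40 \cdot 9 = 360$)
$B = - \frac{90536030461}{16873416}$ ($B = - \frac{1931945}{360} + \frac{1923857}{2109177} = \left(-1931945\right) \frac{1}{360} + 1923857 \cdot \frac{1}{2109177} = - \frac{386389}{72} + \frac{1923857}{2109177} = - \frac{90536030461}{16873416} \approx -5365.6$)
$\sqrt{\left(-1964562 + 1557121\right) + B} = \sqrt{\left(-1964562 + 1557121\right) - \frac{90536030461}{16873416}} = \sqrt{-407441 - \frac{90536030461}{16873416}} = \sqrt{- \frac{6965457518917}{16873416}} = \frac{i \sqrt{3264751731861511402}}{2812236}$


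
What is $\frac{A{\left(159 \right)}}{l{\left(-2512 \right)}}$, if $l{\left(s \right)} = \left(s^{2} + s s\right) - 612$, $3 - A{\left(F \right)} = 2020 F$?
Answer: $- \frac{321177}{12619676} \approx -0.02545$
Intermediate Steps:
$A{\left(F \right)} = 3 - 2020 F$
$l{\left(s \right)} = -612 + 2 s^{2}$ ($l{\left(s \right)} = \left(s^{2} + s^{2}\right) - 612 = 2 s^{2} - 612 = -612 + 2 s^{2}$)
$\frac{A{\left(159 \right)}}{l{\left(-2512 \right)}} = \frac{3 - 321180}{-612 + 2 \left(-2512\right)^{2}} = \frac{3 - 321180}{-612 + 2 \cdot 6310144} = - \frac{321177}{-612 + 12620288} = - \frac{321177}{12619676}$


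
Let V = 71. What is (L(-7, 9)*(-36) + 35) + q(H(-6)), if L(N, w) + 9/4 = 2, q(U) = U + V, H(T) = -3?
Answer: 112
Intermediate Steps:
q(U) = 71 + U (q(U) = U + 71 = 71 + U)
L(N, w) = -1/4 (L(N, w) = -9/4 + 2 = -1/4)
(L(-7, 9)*(-36) + 35) + q(H(-6)) = (-1/4*(-36) + 35) + (71 - 3) = (9 + 35) + 68 = 44 + 68 = 112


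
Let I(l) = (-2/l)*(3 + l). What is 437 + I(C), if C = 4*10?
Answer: 8697/20 ≈ 434.85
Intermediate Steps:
C = 40
I(l) = -2*(3 + l)/l
437 + I(C) = 437 + (-2 - 6/40) = 437 + (-2 - 6*1/40) = 437 + (-2 - 3/20) = 437 - 43/20 = 8697/20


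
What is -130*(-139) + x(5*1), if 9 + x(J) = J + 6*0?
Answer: 18066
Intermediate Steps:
x(J) = -9 + J (x(J) = -9 + (J + 6*0) = -9 + (J + 0) = -9 + J)
-130*(-139) + x(5*1) = -130*(-139) + (-9 + 5*1) = 18070 + (-9 + 5) = 18070 - 4 = 18066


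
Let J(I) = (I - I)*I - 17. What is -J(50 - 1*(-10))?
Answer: 17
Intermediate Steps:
J(I) = -17 (J(I) = 0*I - 17 = 0 - 17 = -17)
-J(50 - 1*(-10)) = -1*(-17) = 17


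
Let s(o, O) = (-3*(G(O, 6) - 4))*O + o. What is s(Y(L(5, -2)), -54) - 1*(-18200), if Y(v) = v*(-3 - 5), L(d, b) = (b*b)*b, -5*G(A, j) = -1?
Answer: 88242/5 ≈ 17648.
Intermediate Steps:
G(A, j) = 1/5 (G(A, j) = -1/5*(-1) = 1/5)
L(d, b) = b**3 (L(d, b) = b**2*b = b**3)
Y(v) = -8*v (Y(v) = v*(-8) = -8*v)
s(o, O) = o + 57*O/5 (s(o, O) = (-3*(1/5 - 4))*O + o = (-3*(-19/5))*O + o = 57*O/5 + o = o + 57*O/5)
s(Y(L(5, -2)), -54) - 1*(-18200) = (-8*(-2)**3 + (57/5)*(-54)) - 1*(-18200) = (-8*(-8) - 3078/5) + 18200 = (64 - 3078/5) + 18200 = -2758/5 + 18200 = 88242/5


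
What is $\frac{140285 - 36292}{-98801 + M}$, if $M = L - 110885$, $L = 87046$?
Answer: $- \frac{103993}{122640} \approx -0.84795$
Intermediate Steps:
$M = -23839$ ($M = 87046 - 110885 = -23839$)
$\frac{140285 - 36292}{-98801 + M} = \frac{140285 - 36292}{-98801 - 23839} = \frac{103993}{-122640} = 103993 \left(- \frac{1}{122640}\right) = - \frac{103993}{122640}$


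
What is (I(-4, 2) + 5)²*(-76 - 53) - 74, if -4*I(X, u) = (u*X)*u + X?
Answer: -12974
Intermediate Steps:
I(X, u) = -X/4 - X*u²/4 (I(X, u) = -((u*X)*u + X)/4 = -((X*u)*u + X)/4 = -(X*u² + X)/4 = -(X + X*u²)/4 = -X/4 - X*u²/4)
(I(-4, 2) + 5)²*(-76 - 53) - 74 = (-¼*(-4)*(1 + 2²) + 5)²*(-76 - 53) - 74 = (-¼*(-4)*(1 + 4) + 5)²*(-129) - 74 = (-¼*(-4)*5 + 5)²*(-129) - 74 = (5 + 5)²*(-129) - 74 = 10²*(-129) - 74 = 100*(-129) - 74 = -12900 - 74 = -12974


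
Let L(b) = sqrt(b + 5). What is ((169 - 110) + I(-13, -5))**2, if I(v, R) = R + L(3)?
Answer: 2924 + 216*sqrt(2) ≈ 3229.5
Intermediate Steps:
L(b) = sqrt(5 + b)
I(v, R) = R + 2*sqrt(2) (I(v, R) = R + sqrt(5 + 3) = R + sqrt(8) = R + 2*sqrt(2))
((169 - 110) + I(-13, -5))**2 = ((169 - 110) + (-5 + 2*sqrt(2)))**2 = (59 + (-5 + 2*sqrt(2)))**2 = (54 + 2*sqrt(2))**2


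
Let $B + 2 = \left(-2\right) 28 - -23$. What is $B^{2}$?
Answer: $1225$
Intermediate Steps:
$B = -35$ ($B = -2 - 33 = -35$)
$B^{2} = \left(-35\right)^{2} = 1225$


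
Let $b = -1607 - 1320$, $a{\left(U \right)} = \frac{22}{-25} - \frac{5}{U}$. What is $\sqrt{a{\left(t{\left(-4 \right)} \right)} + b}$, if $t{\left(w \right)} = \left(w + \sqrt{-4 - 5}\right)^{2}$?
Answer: $\frac{2 \sqrt{-457490 - 30 i}}{25} \approx 0.0017742 - 54.11 i$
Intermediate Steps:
$t{\left(w \right)} = \left(w + 3 i\right)^{2}$ ($t{\left(w \right)} = \left(w + \sqrt{-9}\right)^{2} = \left(w + 3 i\right)^{2}$)
$a{\left(U \right)} = - \frac{22}{25} - \frac{5}{U}$ ($a{\left(U \right)} = 22 \left(- \frac{1}{25}\right) - \frac{5}{U} = - \frac{22}{25} - \frac{5}{U}$)
$b = -2927$ ($b = -1607 - 1320 = -2927$)
$\sqrt{a{\left(t{\left(-4 \right)} \right)} + b} = \sqrt{\left(- \frac{22}{25} - \frac{5}{\left(-4 + 3 i\right)^{2}}\right) - 2927} = \sqrt{- \frac{73197}{25} - \frac{5}{\left(-4 + 3 i\right)^{2}}}$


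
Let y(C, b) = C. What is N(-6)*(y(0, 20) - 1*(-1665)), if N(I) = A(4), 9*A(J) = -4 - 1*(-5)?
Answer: 185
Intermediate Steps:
A(J) = 1/9 (A(J) = (-4 - 1*(-5))/9 = (-4 + 5)/9 = (1/9)*1 = 1/9)
N(I) = 1/9
N(-6)*(y(0, 20) - 1*(-1665)) = (0 - 1*(-1665))/9 = (0 + 1665)/9 = (1/9)*1665 = 185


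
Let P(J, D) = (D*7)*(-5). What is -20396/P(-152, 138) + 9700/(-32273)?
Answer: 305694554/77939295 ≈ 3.9222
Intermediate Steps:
P(J, D) = -35*D (P(J, D) = (7*D)*(-5) = -35*D)
-20396/P(-152, 138) + 9700/(-32273) = -20396/((-35*138)) + 9700/(-32273) = -20396/(-4830) + 9700*(-1/32273) = -20396*(-1/4830) - 9700/32273 = 10198/2415 - 9700/32273 = 305694554/77939295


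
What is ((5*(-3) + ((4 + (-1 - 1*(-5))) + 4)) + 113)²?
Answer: 12100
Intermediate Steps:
((5*(-3) + ((4 + (-1 - 1*(-5))) + 4)) + 113)² = ((-15 + ((4 + (-1 + 5)) + 4)) + 113)² = ((-15 + ((4 + 4) + 4)) + 113)² = ((-15 + (8 + 4)) + 113)² = ((-15 + 12) + 113)² = (-3 + 113)² = 110² = 12100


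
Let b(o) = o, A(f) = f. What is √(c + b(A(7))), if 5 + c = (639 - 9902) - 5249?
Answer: I*√14510 ≈ 120.46*I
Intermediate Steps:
c = -14517 (c = -5 + ((639 - 9902) - 5249) = -5 + (-9263 - 5249) = -5 - 14512 = -14517)
√(c + b(A(7))) = √(-14517 + 7) = √(-14510) = I*√14510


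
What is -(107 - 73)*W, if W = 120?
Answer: -4080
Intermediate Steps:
-(107 - 73)*W = -(107 - 73)*120 = -34*120 = -1*4080 = -4080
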